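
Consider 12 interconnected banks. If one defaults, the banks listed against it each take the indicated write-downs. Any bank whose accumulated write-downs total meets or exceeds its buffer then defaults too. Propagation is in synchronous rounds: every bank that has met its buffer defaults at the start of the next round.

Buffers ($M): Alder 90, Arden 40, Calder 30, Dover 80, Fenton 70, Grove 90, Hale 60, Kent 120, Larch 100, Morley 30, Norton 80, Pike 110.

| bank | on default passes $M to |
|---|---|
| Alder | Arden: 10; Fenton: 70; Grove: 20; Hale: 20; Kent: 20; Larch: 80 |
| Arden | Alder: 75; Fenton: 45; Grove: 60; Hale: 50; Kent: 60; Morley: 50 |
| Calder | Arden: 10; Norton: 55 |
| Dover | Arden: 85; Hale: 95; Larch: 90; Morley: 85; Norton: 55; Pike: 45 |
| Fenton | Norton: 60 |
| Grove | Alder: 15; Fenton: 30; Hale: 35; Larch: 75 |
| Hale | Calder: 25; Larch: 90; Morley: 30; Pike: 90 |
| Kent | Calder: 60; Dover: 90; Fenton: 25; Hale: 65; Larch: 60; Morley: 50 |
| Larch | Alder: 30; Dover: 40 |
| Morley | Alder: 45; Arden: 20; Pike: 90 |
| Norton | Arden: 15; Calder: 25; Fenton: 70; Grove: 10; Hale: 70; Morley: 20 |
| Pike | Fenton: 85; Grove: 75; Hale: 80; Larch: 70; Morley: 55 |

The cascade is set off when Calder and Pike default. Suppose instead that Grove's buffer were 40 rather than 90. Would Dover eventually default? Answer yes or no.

With Grove's buffer at 40:
Round 1 — Calder, Pike default (initial).
  Arden: +10 → 10 < 40
  Fenton: +85 → 85 ≥ 70
  Grove: +75 → 75 ≥ 40
  Hale: +80 → 80 ≥ 60
  Larch: +70 → 70 < 100
  Morley: +55 → 55 ≥ 30
  Norton: +55 → 55 < 80
Round 2 — Fenton, Grove, Hale, Morley default.
  Alder: +15+45 → 60 < 90
  Arden: +20 → 30 < 40
  Larch: +75+90 → 235 ≥ 100
  Norton: +60 → 115 ≥ 80
Round 3 — Larch, Norton default.
  Alder: +30 → 90 ≥ 90
  Arden: +15 → 45 ≥ 40
  Dover: +40 → 40 < 80
Round 4 — Alder, Arden default.
  Kent: +20+60 → 80 < 120
No further defaults.

no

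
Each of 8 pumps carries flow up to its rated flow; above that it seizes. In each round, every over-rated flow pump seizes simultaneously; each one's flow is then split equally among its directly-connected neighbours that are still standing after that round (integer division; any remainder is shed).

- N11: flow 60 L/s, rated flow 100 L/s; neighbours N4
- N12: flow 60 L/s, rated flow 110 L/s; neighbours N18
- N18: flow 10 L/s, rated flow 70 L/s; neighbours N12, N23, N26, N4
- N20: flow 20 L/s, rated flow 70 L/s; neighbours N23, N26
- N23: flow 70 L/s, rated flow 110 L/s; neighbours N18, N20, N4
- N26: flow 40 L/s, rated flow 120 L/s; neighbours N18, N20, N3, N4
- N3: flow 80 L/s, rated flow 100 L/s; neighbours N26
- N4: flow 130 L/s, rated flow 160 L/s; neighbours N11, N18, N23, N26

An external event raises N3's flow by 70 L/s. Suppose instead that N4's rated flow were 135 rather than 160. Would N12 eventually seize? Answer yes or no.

no

With N4's rated flow at 135:
Round 1 — N3 at 150 > 100. N3 seizes.
  N3 sheds 150 L/s to N26: 150 each.
    N26: 40+150 = 190 > 120
Round 2 — N26 seizes.
  N26 sheds 190 L/s to N18, N20, N4: 63 each (1 lost).
    N18: 10+63 = 73 > 70
    N20: 20+63 = 83 > 70
    N4: 130+63 = 193 > 135
Round 3 — N18, N20, N4 seize.
  N18 sheds 73 L/s to N12, N23: 36 each (1 lost).
    N12: 60+36 = 96 ≤ 110
    N23: 70+36 = 106 ≤ 110
  N20 sheds 83 L/s to N23: 83 each.
    N23: 106+83 = 189 > 110
  N4 sheds 193 L/s to N11, N23: 96 each (1 lost).
    N11: 60+96 = 156 > 100
    N23: 189+96 = 285 > 110
Round 4 — N11, N23 seize.
  N11 sheds 156 L/s: no online neighbours, lost.
  N23 sheds 285 L/s: no online neighbours, lost.
No further seizures.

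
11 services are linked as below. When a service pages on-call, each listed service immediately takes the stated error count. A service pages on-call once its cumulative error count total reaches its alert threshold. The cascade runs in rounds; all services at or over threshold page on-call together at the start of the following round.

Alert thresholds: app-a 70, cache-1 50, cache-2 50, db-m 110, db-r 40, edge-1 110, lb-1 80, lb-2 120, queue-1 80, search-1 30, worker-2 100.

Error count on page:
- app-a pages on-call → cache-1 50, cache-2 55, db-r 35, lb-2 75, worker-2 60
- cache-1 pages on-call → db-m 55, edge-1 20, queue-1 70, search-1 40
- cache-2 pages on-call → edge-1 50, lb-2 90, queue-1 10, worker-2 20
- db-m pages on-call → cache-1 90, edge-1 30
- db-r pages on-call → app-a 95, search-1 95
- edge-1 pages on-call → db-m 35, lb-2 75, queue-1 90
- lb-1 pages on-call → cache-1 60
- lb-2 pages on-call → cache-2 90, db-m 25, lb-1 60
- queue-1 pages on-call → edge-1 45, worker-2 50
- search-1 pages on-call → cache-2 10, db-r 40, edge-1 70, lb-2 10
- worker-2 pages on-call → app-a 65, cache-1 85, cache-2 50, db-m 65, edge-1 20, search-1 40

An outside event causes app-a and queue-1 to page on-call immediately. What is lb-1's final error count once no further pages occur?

60

Round 1 — app-a, queue-1 page on-call (initial).
  cache-1: +50 → 50 ≥ 50
  cache-2: +55 → 55 ≥ 50
  db-r: +35 → 35 < 40
  edge-1: +45 → 45 < 110
  lb-2: +75 → 75 < 120
  worker-2: +60+50 → 110 ≥ 100
Round 2 — cache-1, cache-2, worker-2 page on-call.
  db-m: +55+65 → 120 ≥ 110
  edge-1: +20+50+20 → 135 ≥ 110
  lb-2: +90 → 165 ≥ 120
  search-1: +40+40 → 80 ≥ 30
Round 3 — db-m, edge-1, lb-2, search-1 page on-call.
  db-r: +40 → 75 ≥ 40
  lb-1: +60 → 60 < 80
Round 4 — db-r pages on-call.
No further pages.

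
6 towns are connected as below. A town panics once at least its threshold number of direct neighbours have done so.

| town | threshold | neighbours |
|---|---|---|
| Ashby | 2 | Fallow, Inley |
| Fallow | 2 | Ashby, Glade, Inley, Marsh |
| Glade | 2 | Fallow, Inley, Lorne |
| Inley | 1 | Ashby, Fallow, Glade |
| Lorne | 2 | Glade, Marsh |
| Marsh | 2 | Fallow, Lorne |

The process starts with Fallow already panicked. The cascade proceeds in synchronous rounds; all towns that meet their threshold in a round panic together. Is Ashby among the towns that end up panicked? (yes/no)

yes

Round 1 — Fallow panics (initial).
Round 2 — checking thresholds:
  Ashby: 1 of 2 neighbours < 2, not yet.
  Glade: 1 of 3 neighbours < 2, not yet.
  Inley: 1 of 3 neighbours ≥ 1, panics.
  Marsh: 1 of 2 neighbours < 2, not yet.
Round 3 — checking thresholds:
  Ashby: 2 of 2 neighbours ≥ 2, panics.
  Glade: 2 of 3 neighbours ≥ 2, panics.
  Marsh: 1 of 2 neighbours < 2, not yet.
Round 4 — no new panics; cascade stops.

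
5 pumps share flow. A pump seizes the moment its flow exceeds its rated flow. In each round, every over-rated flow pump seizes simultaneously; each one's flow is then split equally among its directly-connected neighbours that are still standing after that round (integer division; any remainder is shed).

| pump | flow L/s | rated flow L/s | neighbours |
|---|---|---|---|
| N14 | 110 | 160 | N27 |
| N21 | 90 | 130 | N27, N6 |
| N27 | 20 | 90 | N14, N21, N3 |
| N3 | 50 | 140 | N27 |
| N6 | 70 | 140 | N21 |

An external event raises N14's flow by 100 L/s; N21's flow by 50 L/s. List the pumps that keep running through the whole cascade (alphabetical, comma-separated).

N6

Round 1 — N14 at 210 > 160; N21 at 140 > 130. N14, N21 seize.
  N14 sheds 210 L/s to N27: 210 each.
    N27: 20+210 = 230 > 90
  N21 sheds 140 L/s to N27, N6: 70 each.
    N27: 230+70 = 300 > 90
    N6: 70+70 = 140 ≤ 140
Round 2 — N27 seizes.
  N27 sheds 300 L/s to N3: 300 each.
    N3: 50+300 = 350 > 140
Round 3 — N3 seizes.
  N3 sheds 350 L/s: no online neighbours, lost.
No further seizures.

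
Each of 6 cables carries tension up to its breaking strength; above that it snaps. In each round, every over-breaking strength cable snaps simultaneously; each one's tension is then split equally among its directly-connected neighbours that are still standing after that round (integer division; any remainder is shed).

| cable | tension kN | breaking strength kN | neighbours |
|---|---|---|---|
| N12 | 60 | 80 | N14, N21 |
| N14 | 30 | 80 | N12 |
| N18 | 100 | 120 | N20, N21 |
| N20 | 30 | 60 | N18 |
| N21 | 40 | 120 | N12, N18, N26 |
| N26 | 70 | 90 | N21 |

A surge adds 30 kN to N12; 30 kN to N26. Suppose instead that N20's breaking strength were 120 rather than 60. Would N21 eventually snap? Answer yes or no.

yes

With N20's breaking strength at 120:
Round 1 — N12 at 90 > 80; N26 at 100 > 90. N12, N26 snap.
  N12 sheds 90 kN to N14, N21: 45 each.
    N14: 30+45 = 75 ≤ 80
    N21: 40+45 = 85 ≤ 120
  N26 sheds 100 kN to N21: 100 each.
    N21: 85+100 = 185 > 120
Round 2 — N21 snaps.
  N21 sheds 185 kN to N18: 185 each.
    N18: 100+185 = 285 > 120
Round 3 — N18 snaps.
  N18 sheds 285 kN to N20: 285 each.
    N20: 30+285 = 315 > 120
Round 4 — N20 snaps.
  N20 sheds 315 kN: no online neighbours, lost.
No further breaks.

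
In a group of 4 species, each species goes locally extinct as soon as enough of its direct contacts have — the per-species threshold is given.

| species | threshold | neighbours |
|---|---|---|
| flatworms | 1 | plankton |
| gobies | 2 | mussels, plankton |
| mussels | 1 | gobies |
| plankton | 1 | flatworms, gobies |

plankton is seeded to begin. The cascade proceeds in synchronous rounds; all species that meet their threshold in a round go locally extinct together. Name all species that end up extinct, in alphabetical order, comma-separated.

Round 1 — plankton goes locally extinct (initial).
Round 2 — checking thresholds:
  flatworms: 1 of 1 neighbours ≥ 1, goes locally extinct.
  gobies: 1 of 2 neighbours < 2, below threshold.
Round 3 — no new extinctions; cascade stops.

flatworms, plankton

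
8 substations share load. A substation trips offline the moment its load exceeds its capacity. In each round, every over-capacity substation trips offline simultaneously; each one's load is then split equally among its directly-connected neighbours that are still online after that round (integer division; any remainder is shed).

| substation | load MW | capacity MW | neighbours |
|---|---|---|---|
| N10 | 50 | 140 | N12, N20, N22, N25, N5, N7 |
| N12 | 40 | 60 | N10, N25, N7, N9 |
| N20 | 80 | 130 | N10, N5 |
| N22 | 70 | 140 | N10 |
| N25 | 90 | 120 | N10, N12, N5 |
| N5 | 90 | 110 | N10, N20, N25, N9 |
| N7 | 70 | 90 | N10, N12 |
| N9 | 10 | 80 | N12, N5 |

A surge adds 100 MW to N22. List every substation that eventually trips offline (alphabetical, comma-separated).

Round 1 — N22 at 170 > 140. N22 trips offline.
  N22 sheds 170 MW to N10: 170 each.
    N10: 50+170 = 220 > 140
Round 2 — N10 trips offline.
  N10 sheds 220 MW to N12, N20, N25, N5, N7: 44 each.
    N12: 40+44 = 84 > 60
    N20: 80+44 = 124 ≤ 130
    N25: 90+44 = 134 > 120
    N5: 90+44 = 134 > 110
    N7: 70+44 = 114 > 90
Round 3 — N12, N25, N5, N7 trip offline.
  N12 sheds 84 MW to N9: 84 each.
    N9: 10+84 = 94 > 80
  N25 sheds 134 MW: no online neighbours, lost.
  N5 sheds 134 MW to N20, N9: 67 each.
    N20: 124+67 = 191 > 130
    N9: 94+67 = 161 > 80
  N7 sheds 114 MW: no online neighbours, lost.
Round 4 — N20, N9 trip offline.
  N20 sheds 191 MW: no online neighbours, lost.
  N9 sheds 161 MW: no online neighbours, lost.
No further trips.

N10, N12, N20, N22, N25, N5, N7, N9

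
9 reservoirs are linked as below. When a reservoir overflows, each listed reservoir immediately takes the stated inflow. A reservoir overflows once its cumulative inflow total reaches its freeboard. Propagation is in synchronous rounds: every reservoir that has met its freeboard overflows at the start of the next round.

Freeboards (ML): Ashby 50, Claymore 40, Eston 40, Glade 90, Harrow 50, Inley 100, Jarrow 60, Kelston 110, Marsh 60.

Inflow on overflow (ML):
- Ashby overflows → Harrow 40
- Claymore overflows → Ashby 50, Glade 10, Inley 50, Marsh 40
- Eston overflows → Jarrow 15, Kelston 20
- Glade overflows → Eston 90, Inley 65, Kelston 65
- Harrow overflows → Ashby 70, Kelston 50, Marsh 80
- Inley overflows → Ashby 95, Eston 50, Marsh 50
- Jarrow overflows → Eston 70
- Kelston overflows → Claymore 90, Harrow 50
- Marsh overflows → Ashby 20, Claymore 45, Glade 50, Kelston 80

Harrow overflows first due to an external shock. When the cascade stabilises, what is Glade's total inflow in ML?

60

Round 1 — Harrow overflows (initial).
  Ashby: +70 → 70 ≥ 50
  Kelston: +50 → 50 < 110
  Marsh: +80 → 80 ≥ 60
Round 2 — Ashby, Marsh overflow.
  Claymore: +45 → 45 ≥ 40
  Glade: +50 → 50 < 90
  Kelston: +80 → 130 ≥ 110
Round 3 — Claymore, Kelston overflow.
  Glade: +10 → 60 < 90
  Inley: +50 → 50 < 100
No further overflows.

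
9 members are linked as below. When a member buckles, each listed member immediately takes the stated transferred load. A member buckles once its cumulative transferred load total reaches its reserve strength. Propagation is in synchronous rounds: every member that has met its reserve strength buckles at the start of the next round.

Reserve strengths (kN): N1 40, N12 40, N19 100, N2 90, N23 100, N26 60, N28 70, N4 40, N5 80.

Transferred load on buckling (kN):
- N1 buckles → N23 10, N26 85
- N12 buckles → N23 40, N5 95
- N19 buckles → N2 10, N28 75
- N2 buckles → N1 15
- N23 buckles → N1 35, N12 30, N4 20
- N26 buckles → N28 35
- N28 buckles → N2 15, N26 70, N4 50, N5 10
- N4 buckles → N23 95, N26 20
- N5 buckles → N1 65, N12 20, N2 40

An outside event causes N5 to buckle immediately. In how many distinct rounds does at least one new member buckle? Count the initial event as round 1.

3

Round 1 — N5 buckles (initial).
  N1: +65 → 65 ≥ 40
  N12: +20 → 20 < 40
  N2: +40 → 40 < 90
Round 2 — N1 buckles.
  N23: +10 → 10 < 100
  N26: +85 → 85 ≥ 60
Round 3 — N26 buckles.
  N28: +35 → 35 < 70
No further bucklings.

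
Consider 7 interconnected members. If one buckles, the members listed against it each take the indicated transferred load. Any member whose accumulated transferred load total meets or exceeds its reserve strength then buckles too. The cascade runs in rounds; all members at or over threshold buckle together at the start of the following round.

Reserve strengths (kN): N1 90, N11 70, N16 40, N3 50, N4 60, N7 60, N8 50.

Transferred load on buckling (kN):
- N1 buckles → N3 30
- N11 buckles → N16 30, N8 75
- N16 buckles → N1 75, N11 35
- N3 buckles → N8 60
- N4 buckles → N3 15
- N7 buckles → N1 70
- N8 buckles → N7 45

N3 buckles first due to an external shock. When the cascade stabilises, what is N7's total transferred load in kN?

Round 1 — N3 buckles (initial).
  N8: +60 → 60 ≥ 50
Round 2 — N8 buckles.
  N7: +45 → 45 < 60
No further bucklings.

45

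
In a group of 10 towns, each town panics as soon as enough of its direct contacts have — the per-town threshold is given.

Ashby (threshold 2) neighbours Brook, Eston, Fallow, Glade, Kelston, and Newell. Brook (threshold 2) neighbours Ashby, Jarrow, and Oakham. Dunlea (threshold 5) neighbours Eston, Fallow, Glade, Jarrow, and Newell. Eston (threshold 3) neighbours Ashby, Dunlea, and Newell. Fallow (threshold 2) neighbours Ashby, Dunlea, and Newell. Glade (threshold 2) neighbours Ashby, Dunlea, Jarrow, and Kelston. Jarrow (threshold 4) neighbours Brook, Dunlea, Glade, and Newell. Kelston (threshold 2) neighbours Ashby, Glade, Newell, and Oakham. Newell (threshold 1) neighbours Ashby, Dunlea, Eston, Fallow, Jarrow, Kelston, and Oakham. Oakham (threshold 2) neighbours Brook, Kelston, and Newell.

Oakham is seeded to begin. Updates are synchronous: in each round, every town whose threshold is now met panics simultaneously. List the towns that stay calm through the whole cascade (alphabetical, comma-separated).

Dunlea, Eston, Jarrow

Round 1 — Oakham panics (initial).
Round 2 — checking thresholds:
  Brook: 1 of 3 neighbours < 2, below threshold.
  Kelston: 1 of 4 neighbours < 2, below threshold.
  Newell: 1 of 7 neighbours ≥ 1, panics.
Round 3 — checking thresholds:
  Ashby: 1 of 6 neighbours < 2, below threshold.
  Brook: 1 of 3 neighbours < 2, below threshold.
  Dunlea: 1 of 5 neighbours < 5, below threshold.
  Eston: 1 of 3 neighbours < 3, below threshold.
  Fallow: 1 of 3 neighbours < 2, below threshold.
  Jarrow: 1 of 4 neighbours < 4, below threshold.
  Kelston: 2 of 4 neighbours ≥ 2, panics.
Round 4 — checking thresholds:
  Ashby: 2 of 6 neighbours ≥ 2, panics.
  Brook: 1 of 3 neighbours < 2, below threshold.
  Dunlea: 1 of 5 neighbours < 5, below threshold.
  Eston: 1 of 3 neighbours < 3, below threshold.
  Fallow: 1 of 3 neighbours < 2, below threshold.
  Glade: 1 of 4 neighbours < 2, below threshold.
  Jarrow: 1 of 4 neighbours < 4, below threshold.
Round 5 — checking thresholds:
  Brook: 2 of 3 neighbours ≥ 2, panics.
  Dunlea: 1 of 5 neighbours < 5, below threshold.
  Eston: 2 of 3 neighbours < 3, below threshold.
  Fallow: 2 of 3 neighbours ≥ 2, panics.
  Glade: 2 of 4 neighbours ≥ 2, panics.
  Jarrow: 1 of 4 neighbours < 4, below threshold.
Round 6 — no new panics; cascade stops.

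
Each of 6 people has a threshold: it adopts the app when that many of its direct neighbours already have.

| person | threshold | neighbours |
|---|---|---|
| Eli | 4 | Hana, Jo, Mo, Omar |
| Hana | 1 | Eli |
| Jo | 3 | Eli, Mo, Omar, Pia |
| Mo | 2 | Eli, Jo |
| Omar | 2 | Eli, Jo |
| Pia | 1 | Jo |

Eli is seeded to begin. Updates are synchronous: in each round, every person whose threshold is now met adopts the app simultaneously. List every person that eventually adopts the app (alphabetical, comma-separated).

Round 1 — Eli adopts the app (initial).
Round 2 — checking thresholds:
  Hana: 1 of 1 neighbours ≥ 1, adopts the app.
  Jo: 1 of 4 neighbours < 3, below threshold.
  Mo: 1 of 2 neighbours < 2, below threshold.
  Omar: 1 of 2 neighbours < 2, below threshold.
Round 3 — no new adoptions; cascade stops.

Eli, Hana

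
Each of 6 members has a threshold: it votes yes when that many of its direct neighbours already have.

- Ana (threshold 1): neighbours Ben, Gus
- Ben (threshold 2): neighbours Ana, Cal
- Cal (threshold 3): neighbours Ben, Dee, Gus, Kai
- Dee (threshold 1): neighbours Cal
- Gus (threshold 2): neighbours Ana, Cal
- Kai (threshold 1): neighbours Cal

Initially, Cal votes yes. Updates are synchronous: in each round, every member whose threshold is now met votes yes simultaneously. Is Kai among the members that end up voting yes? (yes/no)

yes

Round 1 — Cal votes yes (initial).
Round 2 — checking thresholds:
  Ben: 1 of 2 neighbours < 2, not yet.
  Dee: 1 of 1 neighbours ≥ 1, votes yes.
  Gus: 1 of 2 neighbours < 2, not yet.
  Kai: 1 of 1 neighbours ≥ 1, votes yes.
Round 3 — no new yes votes; cascade stops.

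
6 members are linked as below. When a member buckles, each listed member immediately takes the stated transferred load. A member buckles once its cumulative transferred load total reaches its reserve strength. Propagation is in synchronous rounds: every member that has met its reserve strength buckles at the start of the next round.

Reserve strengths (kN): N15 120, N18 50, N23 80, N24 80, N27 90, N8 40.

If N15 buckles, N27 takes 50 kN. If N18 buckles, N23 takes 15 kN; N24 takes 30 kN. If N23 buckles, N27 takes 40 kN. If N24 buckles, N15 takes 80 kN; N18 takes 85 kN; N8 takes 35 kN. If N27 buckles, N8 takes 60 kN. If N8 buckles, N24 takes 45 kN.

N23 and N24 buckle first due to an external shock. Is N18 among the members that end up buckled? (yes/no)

Round 1 — N23, N24 buckle (initial).
  N15: +80 → 80 < 120
  N18: +85 → 85 ≥ 50
  N27: +40 → 40 < 90
  N8: +35 → 35 < 40
Round 2 — N18 buckles.
No further bucklings.

yes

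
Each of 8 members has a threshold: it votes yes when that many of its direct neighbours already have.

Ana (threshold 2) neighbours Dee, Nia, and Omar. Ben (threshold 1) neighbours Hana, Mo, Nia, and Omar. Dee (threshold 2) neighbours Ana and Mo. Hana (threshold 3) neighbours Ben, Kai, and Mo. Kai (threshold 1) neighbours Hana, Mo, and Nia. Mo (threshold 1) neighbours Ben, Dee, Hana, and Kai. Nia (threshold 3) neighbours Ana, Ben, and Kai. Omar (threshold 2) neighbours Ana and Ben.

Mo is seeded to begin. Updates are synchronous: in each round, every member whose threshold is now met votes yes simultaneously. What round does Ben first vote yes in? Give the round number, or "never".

2

Round 1 — Mo votes yes (initial).
Round 2 — checking thresholds:
  Ben: 1 of 4 neighbours ≥ 1, votes yes.
  Dee: 1 of 2 neighbours < 2, holds.
  Hana: 1 of 3 neighbours < 3, holds.
  Kai: 1 of 3 neighbours ≥ 1, votes yes.
Round 3 — checking thresholds:
  Dee: 1 of 2 neighbours < 2, holds.
  Hana: 3 of 3 neighbours ≥ 3, votes yes.
  Nia: 2 of 3 neighbours < 3, holds.
  Omar: 1 of 2 neighbours < 2, holds.
Round 4 — no new yes votes; cascade stops.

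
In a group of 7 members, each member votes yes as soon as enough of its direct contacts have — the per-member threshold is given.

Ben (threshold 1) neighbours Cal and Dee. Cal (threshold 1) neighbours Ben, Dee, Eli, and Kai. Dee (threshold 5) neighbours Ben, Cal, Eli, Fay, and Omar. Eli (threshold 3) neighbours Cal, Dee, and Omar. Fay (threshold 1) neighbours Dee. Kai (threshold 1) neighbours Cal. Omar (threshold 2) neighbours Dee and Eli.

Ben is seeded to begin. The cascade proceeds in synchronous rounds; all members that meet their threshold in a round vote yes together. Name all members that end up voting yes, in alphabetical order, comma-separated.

Ben, Cal, Kai

Round 1 — Ben votes yes (initial).
Round 2 — checking thresholds:
  Cal: 1 of 4 neighbours ≥ 1, votes yes.
  Dee: 1 of 5 neighbours < 5, holds.
Round 3 — checking thresholds:
  Dee: 2 of 5 neighbours < 5, holds.
  Eli: 1 of 3 neighbours < 3, holds.
  Kai: 1 of 1 neighbours ≥ 1, votes yes.
Round 4 — no new yes votes; cascade stops.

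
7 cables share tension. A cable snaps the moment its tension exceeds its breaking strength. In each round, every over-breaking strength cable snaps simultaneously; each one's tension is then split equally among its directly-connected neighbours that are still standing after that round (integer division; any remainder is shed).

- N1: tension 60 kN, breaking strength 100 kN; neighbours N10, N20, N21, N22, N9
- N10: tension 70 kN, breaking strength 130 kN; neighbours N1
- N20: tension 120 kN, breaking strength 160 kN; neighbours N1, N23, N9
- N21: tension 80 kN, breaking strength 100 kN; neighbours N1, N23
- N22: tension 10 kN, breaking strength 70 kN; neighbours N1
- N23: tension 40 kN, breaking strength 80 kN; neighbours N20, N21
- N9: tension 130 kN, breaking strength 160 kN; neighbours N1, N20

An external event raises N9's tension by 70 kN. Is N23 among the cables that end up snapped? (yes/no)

yes

Round 1 — N9 at 200 > 160. N9 snaps.
  N9 sheds 200 kN to N1, N20: 100 each.
    N1: 60+100 = 160 > 100
    N20: 120+100 = 220 > 160
Round 2 — N1, N20 snap.
  N1 sheds 160 kN to N10, N21, N22: 53 each (1 lost).
    N10: 70+53 = 123 ≤ 130
    N21: 80+53 = 133 > 100
    N22: 10+53 = 63 ≤ 70
  N20 sheds 220 kN to N23: 220 each.
    N23: 40+220 = 260 > 80
Round 3 — N21, N23 snap.
  N21 sheds 133 kN: no online neighbours, lost.
  N23 sheds 260 kN: no online neighbours, lost.
No further breaks.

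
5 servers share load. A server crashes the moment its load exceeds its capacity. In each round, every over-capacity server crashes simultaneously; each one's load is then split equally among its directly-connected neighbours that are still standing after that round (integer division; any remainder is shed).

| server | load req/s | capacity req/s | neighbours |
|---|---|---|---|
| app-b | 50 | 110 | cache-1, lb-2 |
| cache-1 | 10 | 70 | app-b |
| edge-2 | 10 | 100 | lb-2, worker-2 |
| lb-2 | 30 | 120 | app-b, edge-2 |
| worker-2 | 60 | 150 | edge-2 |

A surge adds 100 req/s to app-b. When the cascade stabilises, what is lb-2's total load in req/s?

105

Round 1 — app-b at 150 > 110. app-b crashes.
  app-b sheds 150 req/s to cache-1, lb-2: 75 each.
    cache-1: 10+75 = 85 > 70
    lb-2: 30+75 = 105 ≤ 120
Round 2 — cache-1 crashes.
  cache-1 sheds 85 req/s: no online neighbours, lost.
No further crashes.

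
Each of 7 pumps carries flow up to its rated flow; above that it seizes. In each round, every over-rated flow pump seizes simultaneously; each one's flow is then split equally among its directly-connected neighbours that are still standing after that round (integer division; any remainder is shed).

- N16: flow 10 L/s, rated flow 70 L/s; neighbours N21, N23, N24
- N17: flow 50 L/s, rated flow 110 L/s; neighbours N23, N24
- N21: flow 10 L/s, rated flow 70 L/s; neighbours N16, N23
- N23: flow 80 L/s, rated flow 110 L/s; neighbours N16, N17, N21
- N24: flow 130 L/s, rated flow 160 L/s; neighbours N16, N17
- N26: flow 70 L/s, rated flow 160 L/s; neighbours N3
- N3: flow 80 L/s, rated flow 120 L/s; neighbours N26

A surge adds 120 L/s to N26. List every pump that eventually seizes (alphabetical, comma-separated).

N26, N3

Round 1 — N26 at 190 > 160. N26 seizes.
  N26 sheds 190 L/s to N3: 190 each.
    N3: 80+190 = 270 > 120
Round 2 — N3 seizes.
  N3 sheds 270 L/s: no online neighbours, lost.
No further seizures.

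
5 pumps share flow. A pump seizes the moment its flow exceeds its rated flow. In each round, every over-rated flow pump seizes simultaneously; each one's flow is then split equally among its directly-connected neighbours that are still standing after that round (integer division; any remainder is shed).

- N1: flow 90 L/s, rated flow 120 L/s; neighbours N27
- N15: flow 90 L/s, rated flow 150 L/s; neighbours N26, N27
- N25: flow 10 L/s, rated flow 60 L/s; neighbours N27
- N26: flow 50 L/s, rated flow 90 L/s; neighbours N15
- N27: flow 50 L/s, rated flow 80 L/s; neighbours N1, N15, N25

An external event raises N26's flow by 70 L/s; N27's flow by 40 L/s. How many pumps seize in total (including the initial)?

3

Round 1 — N26 at 120 > 90; N27 at 90 > 80. N26, N27 seize.
  N26 sheds 120 L/s to N15: 120 each.
    N15: 90+120 = 210 > 150
  N27 sheds 90 L/s to N1, N15, N25: 30 each.
    N1: 90+30 = 120 ≤ 120
    N15: 210+30 = 240 > 150
    N25: 10+30 = 40 ≤ 60
Round 2 — N15 seizes.
  N15 sheds 240 L/s: no online neighbours, lost.
No further seizures.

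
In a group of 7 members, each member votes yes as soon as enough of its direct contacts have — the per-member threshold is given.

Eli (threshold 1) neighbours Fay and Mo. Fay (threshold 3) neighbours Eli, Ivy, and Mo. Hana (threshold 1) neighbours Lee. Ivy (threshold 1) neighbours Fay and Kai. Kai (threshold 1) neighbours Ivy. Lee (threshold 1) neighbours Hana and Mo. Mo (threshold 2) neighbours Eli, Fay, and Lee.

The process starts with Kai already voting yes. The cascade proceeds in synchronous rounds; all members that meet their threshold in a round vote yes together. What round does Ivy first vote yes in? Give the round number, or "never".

Round 1 — Kai votes yes (initial).
Round 2 — checking thresholds:
  Ivy: 1 of 2 neighbours ≥ 1, votes yes.
Round 3 — no new yes votes; cascade stops.

2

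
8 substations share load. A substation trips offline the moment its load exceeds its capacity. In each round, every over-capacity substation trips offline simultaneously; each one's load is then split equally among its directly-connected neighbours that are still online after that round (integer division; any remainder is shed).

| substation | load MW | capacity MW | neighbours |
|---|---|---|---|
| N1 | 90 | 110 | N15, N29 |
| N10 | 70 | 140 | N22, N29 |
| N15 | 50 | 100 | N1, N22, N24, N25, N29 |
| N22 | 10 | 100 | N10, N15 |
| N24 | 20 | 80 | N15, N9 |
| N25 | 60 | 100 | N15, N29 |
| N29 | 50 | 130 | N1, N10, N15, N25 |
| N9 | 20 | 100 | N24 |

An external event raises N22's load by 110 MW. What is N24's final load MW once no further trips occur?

47

Round 1 — N22 at 120 > 100. N22 trips offline.
  N22 sheds 120 MW to N10, N15: 60 each.
    N10: 70+60 = 130 ≤ 140
    N15: 50+60 = 110 > 100
Round 2 — N15 trips offline.
  N15 sheds 110 MW to N1, N24, N25, N29: 27 each (2 lost).
    N1: 90+27 = 117 > 110
    N24: 20+27 = 47 ≤ 80
    N25: 60+27 = 87 ≤ 100
    N29: 50+27 = 77 ≤ 130
Round 3 — N1 trips offline.
  N1 sheds 117 MW to N29: 117 each.
    N29: 77+117 = 194 > 130
Round 4 — N29 trips offline.
  N29 sheds 194 MW to N10, N25: 97 each.
    N10: 130+97 = 227 > 140
    N25: 87+97 = 184 > 100
Round 5 — N10, N25 trip offline.
  N10 sheds 227 MW: no online neighbours, lost.
  N25 sheds 184 MW: no online neighbours, lost.
No further trips.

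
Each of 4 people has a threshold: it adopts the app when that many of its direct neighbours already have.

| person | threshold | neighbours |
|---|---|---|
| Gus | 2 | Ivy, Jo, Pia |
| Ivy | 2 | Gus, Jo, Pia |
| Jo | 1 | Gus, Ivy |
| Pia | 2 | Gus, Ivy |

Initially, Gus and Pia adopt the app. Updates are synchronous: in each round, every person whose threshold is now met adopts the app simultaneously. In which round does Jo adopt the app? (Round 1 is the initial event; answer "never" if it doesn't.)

Round 1 — Gus, Pia adopt the app (initial).
Round 2 — checking thresholds:
  Ivy: 2 of 3 neighbours ≥ 2, adopts the app.
  Jo: 1 of 2 neighbours ≥ 1, adopts the app.
Round 3 — no new adoptions; cascade stops.

2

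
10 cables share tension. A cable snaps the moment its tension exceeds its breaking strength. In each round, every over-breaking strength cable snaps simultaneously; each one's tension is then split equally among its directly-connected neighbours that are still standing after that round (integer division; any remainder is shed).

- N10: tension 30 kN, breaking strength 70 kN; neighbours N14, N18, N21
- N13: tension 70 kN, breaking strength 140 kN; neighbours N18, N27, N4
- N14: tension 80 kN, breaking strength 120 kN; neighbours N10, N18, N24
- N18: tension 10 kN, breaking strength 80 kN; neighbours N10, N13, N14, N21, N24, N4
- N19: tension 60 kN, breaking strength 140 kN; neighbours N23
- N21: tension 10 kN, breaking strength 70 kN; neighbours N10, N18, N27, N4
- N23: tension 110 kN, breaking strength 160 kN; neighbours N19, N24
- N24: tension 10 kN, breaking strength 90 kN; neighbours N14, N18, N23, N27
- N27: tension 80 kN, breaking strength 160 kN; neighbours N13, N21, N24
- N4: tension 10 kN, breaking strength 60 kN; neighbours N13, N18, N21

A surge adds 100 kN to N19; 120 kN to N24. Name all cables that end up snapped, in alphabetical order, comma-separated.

N19, N23, N24

Round 1 — N19 at 160 > 140; N24 at 130 > 90. N19, N24 snap.
  N19 sheds 160 kN to N23: 160 each.
    N23: 110+160 = 270 > 160
  N24 sheds 130 kN to N14, N18, N23, N27: 32 each (2 lost).
    N14: 80+32 = 112 ≤ 120
    N18: 10+32 = 42 ≤ 80
    N23: 270+32 = 302 > 160
    N27: 80+32 = 112 ≤ 160
Round 2 — N23 snaps.
  N23 sheds 302 kN: no online neighbours, lost.
No further breaks.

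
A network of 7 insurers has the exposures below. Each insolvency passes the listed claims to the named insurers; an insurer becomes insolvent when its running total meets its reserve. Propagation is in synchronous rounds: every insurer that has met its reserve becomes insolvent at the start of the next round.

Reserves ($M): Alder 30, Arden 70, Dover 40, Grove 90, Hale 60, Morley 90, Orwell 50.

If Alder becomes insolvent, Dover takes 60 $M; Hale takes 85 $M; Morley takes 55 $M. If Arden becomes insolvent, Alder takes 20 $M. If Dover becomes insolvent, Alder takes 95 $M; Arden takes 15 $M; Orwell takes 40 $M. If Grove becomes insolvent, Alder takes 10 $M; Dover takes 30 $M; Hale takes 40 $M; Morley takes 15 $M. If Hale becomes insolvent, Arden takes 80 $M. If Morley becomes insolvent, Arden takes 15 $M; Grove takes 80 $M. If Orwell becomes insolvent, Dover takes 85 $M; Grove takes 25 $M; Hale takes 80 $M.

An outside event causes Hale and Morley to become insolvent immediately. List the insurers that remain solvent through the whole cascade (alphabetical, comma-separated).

Alder, Dover, Grove, Orwell

Round 1 — Hale, Morley become insolvent (initial).
  Arden: +80+15 → 95 ≥ 70
  Grove: +80 → 80 < 90
Round 2 — Arden becomes insolvent.
  Alder: +20 → 20 < 30
No further insolvencies.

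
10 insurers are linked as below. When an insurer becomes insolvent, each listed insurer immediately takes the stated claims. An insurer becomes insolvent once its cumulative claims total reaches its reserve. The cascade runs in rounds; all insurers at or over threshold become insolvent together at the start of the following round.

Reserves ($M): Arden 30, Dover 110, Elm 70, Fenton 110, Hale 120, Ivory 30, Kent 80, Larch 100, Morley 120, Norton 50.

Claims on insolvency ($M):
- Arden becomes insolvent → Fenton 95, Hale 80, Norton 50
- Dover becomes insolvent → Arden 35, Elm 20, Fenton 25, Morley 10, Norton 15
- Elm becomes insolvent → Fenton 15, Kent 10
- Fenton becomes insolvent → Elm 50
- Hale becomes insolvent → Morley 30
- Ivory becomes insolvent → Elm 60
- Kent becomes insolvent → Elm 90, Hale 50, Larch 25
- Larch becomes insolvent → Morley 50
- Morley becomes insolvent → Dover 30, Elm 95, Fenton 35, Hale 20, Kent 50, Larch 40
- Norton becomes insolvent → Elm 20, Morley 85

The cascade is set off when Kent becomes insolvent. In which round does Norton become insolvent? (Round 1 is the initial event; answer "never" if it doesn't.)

Round 1 — Kent becomes insolvent (initial).
  Elm: +90 → 90 ≥ 70
  Hale: +50 → 50 < 120
  Larch: +25 → 25 < 100
Round 2 — Elm becomes insolvent.
  Fenton: +15 → 15 < 110
No further insolvencies.

never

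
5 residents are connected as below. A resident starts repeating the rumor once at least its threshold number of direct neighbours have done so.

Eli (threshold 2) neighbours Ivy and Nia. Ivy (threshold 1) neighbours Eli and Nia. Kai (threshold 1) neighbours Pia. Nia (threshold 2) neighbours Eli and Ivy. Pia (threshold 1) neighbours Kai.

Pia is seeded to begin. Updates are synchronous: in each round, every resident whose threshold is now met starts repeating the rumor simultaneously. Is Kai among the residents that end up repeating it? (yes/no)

Round 1 — Pia starts repeating the rumor (initial).
Round 2 — checking thresholds:
  Kai: 1 of 1 neighbours ≥ 1, starts repeating the rumor.
Round 3 — no new spreads; cascade stops.

yes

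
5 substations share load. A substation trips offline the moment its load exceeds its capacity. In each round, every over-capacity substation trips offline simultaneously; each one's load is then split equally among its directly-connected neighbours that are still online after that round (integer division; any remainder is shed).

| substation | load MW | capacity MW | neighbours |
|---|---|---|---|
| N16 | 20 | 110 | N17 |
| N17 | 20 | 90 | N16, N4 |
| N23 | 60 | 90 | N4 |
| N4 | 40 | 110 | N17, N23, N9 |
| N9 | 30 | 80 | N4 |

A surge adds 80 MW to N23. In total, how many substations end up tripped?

5

Round 1 — N23 at 140 > 90. N23 trips offline.
  N23 sheds 140 MW to N4: 140 each.
    N4: 40+140 = 180 > 110
Round 2 — N4 trips offline.
  N4 sheds 180 MW to N17, N9: 90 each.
    N17: 20+90 = 110 > 90
    N9: 30+90 = 120 > 80
Round 3 — N17, N9 trip offline.
  N17 sheds 110 MW to N16: 110 each.
    N16: 20+110 = 130 > 110
  N9 sheds 120 MW: no online neighbours, lost.
Round 4 — N16 trips offline.
  N16 sheds 130 MW: no online neighbours, lost.
No further trips.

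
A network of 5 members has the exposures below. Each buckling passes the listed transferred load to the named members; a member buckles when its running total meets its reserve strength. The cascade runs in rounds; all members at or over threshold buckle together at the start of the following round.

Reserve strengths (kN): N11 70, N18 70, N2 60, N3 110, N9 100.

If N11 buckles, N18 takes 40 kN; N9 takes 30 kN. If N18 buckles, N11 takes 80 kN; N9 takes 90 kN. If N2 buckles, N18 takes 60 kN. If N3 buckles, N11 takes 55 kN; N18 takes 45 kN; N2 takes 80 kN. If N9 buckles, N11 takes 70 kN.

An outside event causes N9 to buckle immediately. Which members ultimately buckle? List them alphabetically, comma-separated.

N11, N9

Round 1 — N9 buckles (initial).
  N11: +70 → 70 ≥ 70
Round 2 — N11 buckles.
  N18: +40 → 40 < 70
No further bucklings.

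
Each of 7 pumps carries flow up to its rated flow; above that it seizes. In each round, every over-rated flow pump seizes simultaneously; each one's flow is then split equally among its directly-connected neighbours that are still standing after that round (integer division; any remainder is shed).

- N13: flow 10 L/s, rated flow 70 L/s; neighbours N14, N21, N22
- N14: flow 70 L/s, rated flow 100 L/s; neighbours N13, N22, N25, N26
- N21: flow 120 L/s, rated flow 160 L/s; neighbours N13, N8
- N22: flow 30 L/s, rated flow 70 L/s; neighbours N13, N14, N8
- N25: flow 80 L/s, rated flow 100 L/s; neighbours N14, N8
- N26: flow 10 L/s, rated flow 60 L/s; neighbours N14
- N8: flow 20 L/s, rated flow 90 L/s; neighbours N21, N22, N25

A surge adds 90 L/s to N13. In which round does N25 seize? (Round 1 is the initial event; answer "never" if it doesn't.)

Round 1 — N13 at 100 > 70. N13 seizes.
  N13 sheds 100 L/s to N14, N21, N22: 33 each (1 lost).
    N14: 70+33 = 103 > 100
    N21: 120+33 = 153 ≤ 160
    N22: 30+33 = 63 ≤ 70
Round 2 — N14 seizes.
  N14 sheds 103 L/s to N22, N25, N26: 34 each (1 lost).
    N22: 63+34 = 97 > 70
    N25: 80+34 = 114 > 100
    N26: 10+34 = 44 ≤ 60
Round 3 — N22, N25 seize.
  N22 sheds 97 L/s to N8: 97 each.
    N8: 20+97 = 117 > 90
  N25 sheds 114 L/s to N8: 114 each.
    N8: 117+114 = 231 > 90
Round 4 — N8 seizes.
  N8 sheds 231 L/s to N21: 231 each.
    N21: 153+231 = 384 > 160
Round 5 — N21 seizes.
  N21 sheds 384 L/s: no online neighbours, lost.
No further seizures.

3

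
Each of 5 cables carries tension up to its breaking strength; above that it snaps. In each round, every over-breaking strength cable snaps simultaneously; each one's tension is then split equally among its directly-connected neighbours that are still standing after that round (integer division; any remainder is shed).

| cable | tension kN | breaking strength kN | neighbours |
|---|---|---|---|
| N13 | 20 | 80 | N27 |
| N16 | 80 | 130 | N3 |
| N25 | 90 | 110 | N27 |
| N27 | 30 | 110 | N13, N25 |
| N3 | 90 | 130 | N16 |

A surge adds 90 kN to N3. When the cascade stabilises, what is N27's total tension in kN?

Round 1 — N3 at 180 > 130. N3 snaps.
  N3 sheds 180 kN to N16: 180 each.
    N16: 80+180 = 260 > 130
Round 2 — N16 snaps.
  N16 sheds 260 kN: no online neighbours, lost.
No further breaks.

30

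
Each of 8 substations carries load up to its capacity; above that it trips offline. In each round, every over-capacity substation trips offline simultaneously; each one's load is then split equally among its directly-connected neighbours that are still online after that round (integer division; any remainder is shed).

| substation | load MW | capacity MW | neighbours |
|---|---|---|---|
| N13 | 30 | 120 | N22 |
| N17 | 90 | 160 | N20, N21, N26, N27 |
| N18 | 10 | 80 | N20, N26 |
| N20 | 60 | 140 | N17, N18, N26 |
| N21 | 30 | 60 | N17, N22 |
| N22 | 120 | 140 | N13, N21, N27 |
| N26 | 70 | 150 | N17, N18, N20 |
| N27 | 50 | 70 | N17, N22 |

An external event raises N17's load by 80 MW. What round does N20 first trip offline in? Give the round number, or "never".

never

Round 1 — N17 at 170 > 160. N17 trips offline.
  N17 sheds 170 MW to N20, N21, N26, N27: 42 each (2 lost).
    N20: 60+42 = 102 ≤ 140
    N21: 30+42 = 72 > 60
    N26: 70+42 = 112 ≤ 150
    N27: 50+42 = 92 > 70
Round 2 — N21, N27 trip offline.
  N21 sheds 72 MW to N22: 72 each.
    N22: 120+72 = 192 > 140
  N27 sheds 92 MW to N22: 92 each.
    N22: 192+92 = 284 > 140
Round 3 — N22 trips offline.
  N22 sheds 284 MW to N13: 284 each.
    N13: 30+284 = 314 > 120
Round 4 — N13 trips offline.
  N13 sheds 314 MW: no online neighbours, lost.
No further trips.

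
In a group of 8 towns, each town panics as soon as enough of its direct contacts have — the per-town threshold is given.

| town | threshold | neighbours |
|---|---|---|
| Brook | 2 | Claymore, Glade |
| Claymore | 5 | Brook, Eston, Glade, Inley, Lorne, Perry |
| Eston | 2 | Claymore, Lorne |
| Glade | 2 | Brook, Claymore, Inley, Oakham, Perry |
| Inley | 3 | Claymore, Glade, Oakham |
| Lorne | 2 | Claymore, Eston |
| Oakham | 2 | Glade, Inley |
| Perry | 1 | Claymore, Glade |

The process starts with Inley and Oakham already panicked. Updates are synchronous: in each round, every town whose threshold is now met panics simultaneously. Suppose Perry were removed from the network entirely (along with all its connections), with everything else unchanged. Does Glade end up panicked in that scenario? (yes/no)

yes

With Perry removed:
Round 1 — Inley, Oakham panic (initial).
Round 2 — checking thresholds:
  Claymore: 1 of 5 neighbours < 5, not yet.
  Glade: 2 of 4 neighbours ≥ 2, panics.
Round 3 — no new panics; cascade stops.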